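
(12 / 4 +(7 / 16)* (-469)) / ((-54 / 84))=22645 / 72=314.51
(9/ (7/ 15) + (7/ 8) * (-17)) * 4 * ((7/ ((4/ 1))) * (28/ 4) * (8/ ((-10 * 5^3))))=-1729/ 1250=-1.38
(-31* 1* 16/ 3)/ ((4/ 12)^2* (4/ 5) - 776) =1860/ 8729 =0.21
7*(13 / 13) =7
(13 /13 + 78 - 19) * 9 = 540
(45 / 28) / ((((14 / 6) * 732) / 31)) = 1395 / 47824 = 0.03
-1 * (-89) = 89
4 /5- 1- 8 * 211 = -8441 /5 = -1688.20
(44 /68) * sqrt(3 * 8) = 22 * sqrt(6) /17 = 3.17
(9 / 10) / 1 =9 / 10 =0.90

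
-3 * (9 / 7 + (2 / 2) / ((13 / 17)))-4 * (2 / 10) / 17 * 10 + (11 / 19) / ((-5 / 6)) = -1314682 / 146965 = -8.95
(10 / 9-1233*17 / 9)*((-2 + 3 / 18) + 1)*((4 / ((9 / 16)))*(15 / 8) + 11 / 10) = 9071783 / 324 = 27999.33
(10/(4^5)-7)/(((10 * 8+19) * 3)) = -1193/50688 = -0.02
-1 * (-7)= 7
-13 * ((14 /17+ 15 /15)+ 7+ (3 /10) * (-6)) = -7761 /85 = -91.31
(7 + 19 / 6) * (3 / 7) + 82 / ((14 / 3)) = 307 / 14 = 21.93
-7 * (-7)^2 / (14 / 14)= -343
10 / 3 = 3.33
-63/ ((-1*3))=21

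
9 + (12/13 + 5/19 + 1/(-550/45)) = 274537/27170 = 10.10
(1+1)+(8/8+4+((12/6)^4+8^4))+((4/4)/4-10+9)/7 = 115329/28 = 4118.89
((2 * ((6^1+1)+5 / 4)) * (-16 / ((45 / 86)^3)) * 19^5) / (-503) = 138594511047872 / 15278625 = 9071137.69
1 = 1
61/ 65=0.94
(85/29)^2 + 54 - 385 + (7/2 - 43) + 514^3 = 228409514677/1682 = 135796382.09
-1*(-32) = 32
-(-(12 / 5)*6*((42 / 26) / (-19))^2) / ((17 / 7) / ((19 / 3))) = 74088 / 272935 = 0.27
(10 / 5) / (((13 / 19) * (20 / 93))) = 1767 / 130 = 13.59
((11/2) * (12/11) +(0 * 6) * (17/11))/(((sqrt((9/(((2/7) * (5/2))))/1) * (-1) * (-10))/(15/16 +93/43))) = 2133 * sqrt(35)/24080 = 0.52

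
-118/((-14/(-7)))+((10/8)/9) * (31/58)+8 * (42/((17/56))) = 1047.90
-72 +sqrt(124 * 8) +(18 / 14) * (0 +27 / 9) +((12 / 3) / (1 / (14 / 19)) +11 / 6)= -50563 / 798 +4 * sqrt(62)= -31.87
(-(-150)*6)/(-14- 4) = -50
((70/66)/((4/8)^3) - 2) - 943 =-30905/33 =-936.52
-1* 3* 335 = -1005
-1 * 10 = -10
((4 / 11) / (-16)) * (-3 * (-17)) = -51 / 44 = -1.16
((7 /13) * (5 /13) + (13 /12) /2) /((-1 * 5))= -3037 /20280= -0.15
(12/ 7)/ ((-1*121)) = -12/ 847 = -0.01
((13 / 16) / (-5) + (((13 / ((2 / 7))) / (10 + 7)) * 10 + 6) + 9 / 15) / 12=2.77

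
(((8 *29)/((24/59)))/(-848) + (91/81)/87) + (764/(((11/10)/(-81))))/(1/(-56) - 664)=13698741640417/162955617264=84.06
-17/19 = -0.89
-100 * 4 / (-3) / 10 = 13.33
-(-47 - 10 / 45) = 425 / 9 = 47.22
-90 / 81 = -10 / 9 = -1.11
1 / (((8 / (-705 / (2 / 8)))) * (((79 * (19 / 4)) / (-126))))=177660 / 1501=118.36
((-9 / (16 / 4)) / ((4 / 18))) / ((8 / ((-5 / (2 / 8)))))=405 / 16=25.31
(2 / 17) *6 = 12 / 17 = 0.71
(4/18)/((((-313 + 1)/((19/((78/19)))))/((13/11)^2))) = -361/78408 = -0.00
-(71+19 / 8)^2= -344569 / 64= -5383.89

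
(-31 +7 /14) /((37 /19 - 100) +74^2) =-1159 /204362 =-0.01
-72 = -72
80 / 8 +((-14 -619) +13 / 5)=-3102 / 5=-620.40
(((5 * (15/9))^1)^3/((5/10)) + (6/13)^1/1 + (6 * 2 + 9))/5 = 413783/1755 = 235.77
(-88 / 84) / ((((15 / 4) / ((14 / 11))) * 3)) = -16 / 135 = -0.12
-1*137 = -137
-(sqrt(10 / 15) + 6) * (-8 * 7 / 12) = 14 * sqrt(6) / 9 + 28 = 31.81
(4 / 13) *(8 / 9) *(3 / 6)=0.14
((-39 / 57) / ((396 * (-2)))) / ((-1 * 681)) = -13 / 10247688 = -0.00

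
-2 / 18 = -1 / 9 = -0.11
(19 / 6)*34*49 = 15827 / 3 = 5275.67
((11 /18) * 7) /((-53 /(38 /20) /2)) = -1463 /4770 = -0.31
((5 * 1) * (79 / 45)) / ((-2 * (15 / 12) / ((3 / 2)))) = -79 / 15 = -5.27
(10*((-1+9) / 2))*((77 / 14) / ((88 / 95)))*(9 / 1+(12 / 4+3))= 7125 / 2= 3562.50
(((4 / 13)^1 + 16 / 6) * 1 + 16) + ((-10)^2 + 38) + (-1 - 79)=3002 / 39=76.97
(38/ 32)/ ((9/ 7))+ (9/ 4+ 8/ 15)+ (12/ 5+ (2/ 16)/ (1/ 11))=5387/ 720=7.48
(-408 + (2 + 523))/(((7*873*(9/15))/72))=1560/679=2.30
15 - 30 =-15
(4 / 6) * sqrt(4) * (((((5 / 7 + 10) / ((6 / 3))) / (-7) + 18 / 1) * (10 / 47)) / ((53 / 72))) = 810720 / 122059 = 6.64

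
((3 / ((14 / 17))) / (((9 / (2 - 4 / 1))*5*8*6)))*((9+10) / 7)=-323 / 35280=-0.01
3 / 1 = 3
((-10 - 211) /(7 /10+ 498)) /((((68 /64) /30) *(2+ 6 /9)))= -23400 /4987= -4.69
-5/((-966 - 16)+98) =5/884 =0.01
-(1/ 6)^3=-1/ 216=-0.00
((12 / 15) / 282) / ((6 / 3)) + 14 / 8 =4939 / 2820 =1.75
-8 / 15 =-0.53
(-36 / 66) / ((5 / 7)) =-42 / 55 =-0.76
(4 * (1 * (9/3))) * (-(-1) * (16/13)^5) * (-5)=-62914560/371293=-169.45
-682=-682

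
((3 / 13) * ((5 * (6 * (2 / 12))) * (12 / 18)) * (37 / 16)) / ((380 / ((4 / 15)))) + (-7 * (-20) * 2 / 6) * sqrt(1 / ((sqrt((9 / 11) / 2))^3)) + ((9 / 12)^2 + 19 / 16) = 51907 / 29640 + 140 * 22^(3 / 4) * sqrt(3) / 27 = 92.98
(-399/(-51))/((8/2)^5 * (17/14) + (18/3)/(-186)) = 28861/4586889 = 0.01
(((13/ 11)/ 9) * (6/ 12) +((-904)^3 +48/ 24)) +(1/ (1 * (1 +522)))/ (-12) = -153003781652731/ 207108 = -738763261.93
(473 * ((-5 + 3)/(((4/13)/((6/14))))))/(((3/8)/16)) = -393536/7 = -56219.43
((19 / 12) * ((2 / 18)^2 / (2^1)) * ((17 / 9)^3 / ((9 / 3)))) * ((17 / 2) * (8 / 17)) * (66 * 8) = 8214536 / 177147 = 46.37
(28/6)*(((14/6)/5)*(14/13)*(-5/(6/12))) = -23.45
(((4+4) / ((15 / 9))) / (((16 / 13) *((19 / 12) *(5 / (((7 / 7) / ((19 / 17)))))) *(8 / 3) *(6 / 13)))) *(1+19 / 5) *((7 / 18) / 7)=0.10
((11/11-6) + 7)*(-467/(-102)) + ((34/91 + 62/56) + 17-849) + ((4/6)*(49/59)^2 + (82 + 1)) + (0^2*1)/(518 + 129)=-2270676643/3077204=-737.90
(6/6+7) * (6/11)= 48/11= 4.36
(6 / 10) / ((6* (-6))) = -1 / 60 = -0.02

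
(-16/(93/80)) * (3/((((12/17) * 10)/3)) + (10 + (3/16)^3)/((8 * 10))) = -458779/23808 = -19.27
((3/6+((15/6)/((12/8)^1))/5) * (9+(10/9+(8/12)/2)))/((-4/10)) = -1175/54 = -21.76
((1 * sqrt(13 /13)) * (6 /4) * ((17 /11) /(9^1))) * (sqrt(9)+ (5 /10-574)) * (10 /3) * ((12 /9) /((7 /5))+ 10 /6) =-69275 /54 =-1282.87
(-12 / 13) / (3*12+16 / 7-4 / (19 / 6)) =-399 / 16003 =-0.02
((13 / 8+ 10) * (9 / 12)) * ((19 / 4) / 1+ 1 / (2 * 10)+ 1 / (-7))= 45477 / 1120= 40.60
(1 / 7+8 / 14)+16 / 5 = 137 / 35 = 3.91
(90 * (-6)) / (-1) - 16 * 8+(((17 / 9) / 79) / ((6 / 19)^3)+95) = 77979635 / 153576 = 507.76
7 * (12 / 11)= 84 / 11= 7.64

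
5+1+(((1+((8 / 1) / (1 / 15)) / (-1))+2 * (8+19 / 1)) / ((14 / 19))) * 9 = -11031 / 14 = -787.93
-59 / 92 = -0.64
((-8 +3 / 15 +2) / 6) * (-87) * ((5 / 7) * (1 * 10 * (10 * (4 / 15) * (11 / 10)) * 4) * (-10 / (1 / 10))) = -14801600 / 21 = -704838.10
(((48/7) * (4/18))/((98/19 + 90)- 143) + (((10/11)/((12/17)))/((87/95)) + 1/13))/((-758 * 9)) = -229788005/1080087460452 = -0.00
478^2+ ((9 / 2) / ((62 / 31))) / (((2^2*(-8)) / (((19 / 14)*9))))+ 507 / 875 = 51180353417 / 224000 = 228483.72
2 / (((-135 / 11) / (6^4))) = -1056 / 5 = -211.20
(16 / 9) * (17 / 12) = 2.52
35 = 35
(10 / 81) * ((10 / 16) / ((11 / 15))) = 125 / 1188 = 0.11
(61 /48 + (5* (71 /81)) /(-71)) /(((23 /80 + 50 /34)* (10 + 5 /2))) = 53278 /968355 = 0.06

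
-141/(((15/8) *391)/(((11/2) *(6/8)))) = -1551/1955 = -0.79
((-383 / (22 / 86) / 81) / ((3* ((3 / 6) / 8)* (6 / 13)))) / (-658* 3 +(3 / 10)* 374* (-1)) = 8563880 / 83646189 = 0.10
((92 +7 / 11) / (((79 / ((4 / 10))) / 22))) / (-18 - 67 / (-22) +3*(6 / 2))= -89672 / 51745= -1.73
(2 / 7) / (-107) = -2 / 749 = -0.00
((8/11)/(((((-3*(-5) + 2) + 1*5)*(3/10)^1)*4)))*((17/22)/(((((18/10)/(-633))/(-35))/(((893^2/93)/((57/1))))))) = 131731229875/3342141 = 39415.22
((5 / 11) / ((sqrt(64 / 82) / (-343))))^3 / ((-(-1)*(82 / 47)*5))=-47415488225*sqrt(82) / 681472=-630055.98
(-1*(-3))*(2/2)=3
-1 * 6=-6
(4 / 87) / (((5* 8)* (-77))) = -1 / 66990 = -0.00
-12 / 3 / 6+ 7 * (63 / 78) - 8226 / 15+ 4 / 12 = -211801 / 390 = -543.08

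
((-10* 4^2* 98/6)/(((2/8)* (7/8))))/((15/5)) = -35840/9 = -3982.22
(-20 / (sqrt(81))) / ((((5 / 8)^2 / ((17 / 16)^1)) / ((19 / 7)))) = -5168 / 315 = -16.41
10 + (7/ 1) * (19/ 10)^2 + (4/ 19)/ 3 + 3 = 218539/ 5700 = 38.34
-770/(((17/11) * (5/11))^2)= -2254714/1445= -1560.36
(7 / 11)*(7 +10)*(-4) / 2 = -238 / 11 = -21.64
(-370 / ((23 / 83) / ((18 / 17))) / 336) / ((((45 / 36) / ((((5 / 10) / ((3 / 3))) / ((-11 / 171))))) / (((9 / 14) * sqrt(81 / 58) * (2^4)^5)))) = 16726001319936 * sqrt(58) / 6111721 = 20842154.12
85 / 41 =2.07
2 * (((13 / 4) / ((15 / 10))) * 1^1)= 13 / 3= 4.33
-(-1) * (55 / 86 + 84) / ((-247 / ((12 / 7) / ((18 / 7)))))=-7279 / 31863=-0.23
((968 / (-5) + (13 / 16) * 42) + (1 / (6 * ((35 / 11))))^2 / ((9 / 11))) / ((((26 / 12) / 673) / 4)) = -85194123089 / 429975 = -198137.39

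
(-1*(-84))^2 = 7056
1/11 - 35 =-384/11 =-34.91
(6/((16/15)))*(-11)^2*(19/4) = 103455/32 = 3232.97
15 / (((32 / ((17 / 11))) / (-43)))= -31.15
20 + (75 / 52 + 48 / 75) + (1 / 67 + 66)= 7673269 / 87100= 88.10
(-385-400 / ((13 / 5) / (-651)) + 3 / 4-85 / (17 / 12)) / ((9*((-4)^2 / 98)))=254060051 / 3744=67857.92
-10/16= -5/8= -0.62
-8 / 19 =-0.42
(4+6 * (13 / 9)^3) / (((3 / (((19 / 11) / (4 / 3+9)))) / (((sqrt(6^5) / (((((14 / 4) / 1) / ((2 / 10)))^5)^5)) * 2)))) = 27368068481024 * sqrt(6) / 3679757947101034176865234673023223876953125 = 0.00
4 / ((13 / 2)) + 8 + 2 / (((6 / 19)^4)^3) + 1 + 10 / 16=2033575.91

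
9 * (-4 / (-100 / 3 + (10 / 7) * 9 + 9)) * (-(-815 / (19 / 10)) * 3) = 18484200 / 4579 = 4036.73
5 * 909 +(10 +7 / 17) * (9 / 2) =156123 / 34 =4591.85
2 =2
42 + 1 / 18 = 757 / 18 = 42.06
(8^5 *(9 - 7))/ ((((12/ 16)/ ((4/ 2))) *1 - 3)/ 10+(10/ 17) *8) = 89128960/ 6043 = 14749.12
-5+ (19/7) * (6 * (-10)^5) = -11400035/7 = -1628576.43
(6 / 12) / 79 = 1 / 158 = 0.01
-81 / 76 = -1.07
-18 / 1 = -18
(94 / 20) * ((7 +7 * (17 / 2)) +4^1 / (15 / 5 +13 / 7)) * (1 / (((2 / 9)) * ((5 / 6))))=1708.67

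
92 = 92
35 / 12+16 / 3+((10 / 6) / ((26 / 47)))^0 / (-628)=1295 / 157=8.25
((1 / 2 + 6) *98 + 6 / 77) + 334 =74773 / 77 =971.08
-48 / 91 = -0.53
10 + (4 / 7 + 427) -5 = 3028 / 7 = 432.57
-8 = -8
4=4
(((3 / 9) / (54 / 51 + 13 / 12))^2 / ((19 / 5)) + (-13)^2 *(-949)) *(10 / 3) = -5819281614710 / 10885233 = -534603.31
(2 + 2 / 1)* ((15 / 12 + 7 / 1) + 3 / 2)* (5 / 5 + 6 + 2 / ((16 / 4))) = 585 / 2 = 292.50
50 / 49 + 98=4852 / 49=99.02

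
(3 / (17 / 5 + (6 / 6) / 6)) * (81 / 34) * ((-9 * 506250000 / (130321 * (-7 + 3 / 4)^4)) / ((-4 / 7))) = 19046845440 / 237053899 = 80.35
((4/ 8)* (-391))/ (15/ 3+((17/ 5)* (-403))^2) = -9775/ 93872652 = -0.00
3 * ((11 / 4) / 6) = 11 / 8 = 1.38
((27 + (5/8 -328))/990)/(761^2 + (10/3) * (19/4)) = -801/1528921240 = -0.00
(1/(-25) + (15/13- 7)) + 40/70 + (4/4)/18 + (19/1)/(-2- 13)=-267233/40950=-6.53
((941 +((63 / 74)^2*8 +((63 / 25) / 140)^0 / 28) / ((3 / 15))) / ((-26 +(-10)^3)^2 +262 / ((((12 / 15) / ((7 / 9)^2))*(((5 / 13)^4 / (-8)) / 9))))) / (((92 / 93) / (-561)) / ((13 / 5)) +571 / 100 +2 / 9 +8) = 41729418466003125 / 240186413654140827944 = 0.00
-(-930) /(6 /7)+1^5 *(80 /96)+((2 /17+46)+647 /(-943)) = 108811843 /96186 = 1131.26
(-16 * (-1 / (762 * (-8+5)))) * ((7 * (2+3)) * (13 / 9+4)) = -13720 / 10287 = -1.33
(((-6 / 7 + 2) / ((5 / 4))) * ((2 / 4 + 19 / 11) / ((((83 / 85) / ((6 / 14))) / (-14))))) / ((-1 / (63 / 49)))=14688 / 913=16.09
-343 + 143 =-200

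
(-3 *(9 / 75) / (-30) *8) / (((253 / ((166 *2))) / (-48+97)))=195216 / 31625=6.17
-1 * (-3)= 3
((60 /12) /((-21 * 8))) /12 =-5 /2016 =-0.00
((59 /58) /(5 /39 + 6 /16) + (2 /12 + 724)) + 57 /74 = 726.96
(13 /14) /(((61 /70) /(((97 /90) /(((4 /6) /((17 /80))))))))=0.37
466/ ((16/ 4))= 233/ 2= 116.50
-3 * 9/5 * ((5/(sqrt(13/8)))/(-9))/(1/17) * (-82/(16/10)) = -10455 * sqrt(26)/26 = -2050.39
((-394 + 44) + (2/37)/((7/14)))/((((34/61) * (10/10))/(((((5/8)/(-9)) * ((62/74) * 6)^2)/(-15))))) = -379453733/5166606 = -73.44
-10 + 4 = -6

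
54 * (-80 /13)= -4320 /13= -332.31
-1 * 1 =-1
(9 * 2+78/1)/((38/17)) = 816/19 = 42.95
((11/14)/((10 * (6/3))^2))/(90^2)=11/45360000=0.00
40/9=4.44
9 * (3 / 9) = 3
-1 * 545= -545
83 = 83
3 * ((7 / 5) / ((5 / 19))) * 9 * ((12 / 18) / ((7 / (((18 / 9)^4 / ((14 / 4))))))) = 62.54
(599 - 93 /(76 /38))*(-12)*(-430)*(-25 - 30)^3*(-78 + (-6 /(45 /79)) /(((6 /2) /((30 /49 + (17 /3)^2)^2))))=1820321029823479.60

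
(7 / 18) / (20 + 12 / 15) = 35 / 1872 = 0.02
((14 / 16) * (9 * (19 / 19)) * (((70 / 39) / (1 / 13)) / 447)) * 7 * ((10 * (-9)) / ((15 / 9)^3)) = -83349 / 1490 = -55.94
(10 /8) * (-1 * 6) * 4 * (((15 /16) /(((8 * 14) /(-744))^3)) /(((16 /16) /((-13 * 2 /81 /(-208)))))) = 2234325 /175616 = 12.72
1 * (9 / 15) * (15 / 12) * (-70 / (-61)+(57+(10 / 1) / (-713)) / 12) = 3077411 / 695888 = 4.42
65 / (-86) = -65 / 86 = -0.76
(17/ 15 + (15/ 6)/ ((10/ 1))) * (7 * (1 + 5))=581/ 10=58.10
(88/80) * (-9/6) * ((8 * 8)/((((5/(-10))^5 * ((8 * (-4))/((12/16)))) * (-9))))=44/5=8.80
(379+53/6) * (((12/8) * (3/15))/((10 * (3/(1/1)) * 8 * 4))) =2327/19200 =0.12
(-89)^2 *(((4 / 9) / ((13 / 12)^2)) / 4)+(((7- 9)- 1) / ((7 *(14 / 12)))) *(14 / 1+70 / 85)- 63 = 13705079 / 20111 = 681.47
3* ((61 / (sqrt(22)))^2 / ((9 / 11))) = 620.17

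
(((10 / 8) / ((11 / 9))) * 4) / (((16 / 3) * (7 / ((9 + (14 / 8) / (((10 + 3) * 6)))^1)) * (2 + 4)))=42225 / 256256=0.16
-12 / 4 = -3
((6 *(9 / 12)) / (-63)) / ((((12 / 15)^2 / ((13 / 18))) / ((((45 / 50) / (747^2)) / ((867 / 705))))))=-15275 / 144493082496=-0.00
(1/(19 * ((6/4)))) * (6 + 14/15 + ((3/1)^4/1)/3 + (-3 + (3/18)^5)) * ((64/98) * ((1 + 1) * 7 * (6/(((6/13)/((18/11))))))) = 211.10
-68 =-68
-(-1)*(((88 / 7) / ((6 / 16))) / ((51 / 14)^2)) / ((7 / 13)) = 36608 / 7803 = 4.69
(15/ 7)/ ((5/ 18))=54/ 7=7.71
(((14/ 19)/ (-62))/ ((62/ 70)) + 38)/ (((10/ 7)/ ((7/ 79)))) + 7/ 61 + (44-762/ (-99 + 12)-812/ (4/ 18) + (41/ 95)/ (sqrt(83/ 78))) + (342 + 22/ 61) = -83094249788213/ 25517135090 + 41 * sqrt(6474)/ 7885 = -3255.99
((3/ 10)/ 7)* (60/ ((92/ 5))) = 45/ 322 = 0.14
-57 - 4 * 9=-93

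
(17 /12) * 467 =7939 /12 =661.58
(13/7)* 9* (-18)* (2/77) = -4212/539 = -7.81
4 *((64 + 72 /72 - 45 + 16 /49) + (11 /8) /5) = 40379 /490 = 82.41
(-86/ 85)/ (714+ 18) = -43/ 31110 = -0.00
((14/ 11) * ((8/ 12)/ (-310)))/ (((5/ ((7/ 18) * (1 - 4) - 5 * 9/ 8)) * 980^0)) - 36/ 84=-912713/ 2148300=-0.42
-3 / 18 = -1 / 6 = -0.17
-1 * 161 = -161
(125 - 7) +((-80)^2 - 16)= 6502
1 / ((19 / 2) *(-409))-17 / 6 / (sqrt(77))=-17 *sqrt(77) / 462-2 / 7771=-0.32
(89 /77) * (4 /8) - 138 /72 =-1237 /924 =-1.34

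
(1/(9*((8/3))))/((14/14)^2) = 1/24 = 0.04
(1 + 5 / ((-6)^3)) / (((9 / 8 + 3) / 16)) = 3.79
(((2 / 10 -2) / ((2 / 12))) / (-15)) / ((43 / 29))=522 / 1075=0.49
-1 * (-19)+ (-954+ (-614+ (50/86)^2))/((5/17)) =-49100664/9245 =-5311.05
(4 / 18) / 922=1 / 4149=0.00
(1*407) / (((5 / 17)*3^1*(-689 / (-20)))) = 27676 / 2067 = 13.39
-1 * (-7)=7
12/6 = 2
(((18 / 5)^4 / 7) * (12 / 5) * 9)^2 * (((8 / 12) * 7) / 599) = 85691213438976 / 40947265625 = 2092.72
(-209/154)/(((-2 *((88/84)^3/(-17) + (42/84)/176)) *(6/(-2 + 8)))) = -37604952/3590659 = -10.47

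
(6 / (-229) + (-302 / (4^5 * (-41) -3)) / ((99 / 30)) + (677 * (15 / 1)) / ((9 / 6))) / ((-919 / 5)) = -10740423332920 / 291594802521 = -36.83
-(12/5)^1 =-12/5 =-2.40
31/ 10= 3.10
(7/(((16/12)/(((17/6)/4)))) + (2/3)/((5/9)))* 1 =4.92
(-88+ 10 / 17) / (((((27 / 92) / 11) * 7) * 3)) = -1503832 / 9639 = -156.02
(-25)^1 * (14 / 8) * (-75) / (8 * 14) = 1875 / 64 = 29.30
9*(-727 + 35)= -6228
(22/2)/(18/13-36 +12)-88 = -26015/294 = -88.49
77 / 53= 1.45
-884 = -884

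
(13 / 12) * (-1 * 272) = -884 / 3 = -294.67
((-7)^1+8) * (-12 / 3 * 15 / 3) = -20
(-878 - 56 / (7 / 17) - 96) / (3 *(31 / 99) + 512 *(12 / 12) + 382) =-36630 / 29533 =-1.24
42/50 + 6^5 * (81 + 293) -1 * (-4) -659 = 72689246/25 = 2907569.84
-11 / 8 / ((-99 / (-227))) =-3.15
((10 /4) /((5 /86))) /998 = 43 /998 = 0.04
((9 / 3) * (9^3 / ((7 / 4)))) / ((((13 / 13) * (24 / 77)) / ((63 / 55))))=45927 / 10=4592.70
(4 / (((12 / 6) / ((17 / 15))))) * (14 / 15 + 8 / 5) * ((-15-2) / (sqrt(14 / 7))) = -10982 * sqrt(2) / 225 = -69.03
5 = 5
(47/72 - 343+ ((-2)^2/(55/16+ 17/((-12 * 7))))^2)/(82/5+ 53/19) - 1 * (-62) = 6860985662713/155088020664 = 44.24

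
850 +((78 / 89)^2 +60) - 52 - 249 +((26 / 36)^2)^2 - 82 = 439073255857 / 831514896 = 528.04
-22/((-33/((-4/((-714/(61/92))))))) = 61/24633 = 0.00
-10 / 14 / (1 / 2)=-10 / 7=-1.43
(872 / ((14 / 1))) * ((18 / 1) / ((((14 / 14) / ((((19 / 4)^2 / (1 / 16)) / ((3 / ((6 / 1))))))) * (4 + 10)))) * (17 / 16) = 6020397 / 98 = 61432.62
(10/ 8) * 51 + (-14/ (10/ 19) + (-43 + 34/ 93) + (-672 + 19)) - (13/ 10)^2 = -3069811/ 4650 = -660.17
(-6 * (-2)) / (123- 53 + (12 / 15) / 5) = 150 / 877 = 0.17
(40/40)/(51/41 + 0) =41/51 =0.80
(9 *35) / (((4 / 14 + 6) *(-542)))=-2205 / 23848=-0.09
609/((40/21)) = 12789/40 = 319.72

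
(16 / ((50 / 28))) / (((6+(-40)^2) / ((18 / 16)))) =126 / 20075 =0.01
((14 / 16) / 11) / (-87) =-7 / 7656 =-0.00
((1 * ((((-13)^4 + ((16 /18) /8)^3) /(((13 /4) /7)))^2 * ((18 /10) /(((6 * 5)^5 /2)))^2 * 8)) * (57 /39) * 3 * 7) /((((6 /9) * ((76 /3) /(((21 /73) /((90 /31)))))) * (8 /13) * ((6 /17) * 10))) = 5485354402351377743 /99575136933187500000000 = 0.00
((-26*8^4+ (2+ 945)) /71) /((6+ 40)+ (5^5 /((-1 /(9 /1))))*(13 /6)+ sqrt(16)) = 211098 /8646025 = 0.02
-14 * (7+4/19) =-1918/19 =-100.95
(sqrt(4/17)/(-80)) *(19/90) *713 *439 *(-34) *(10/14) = 5947133 *sqrt(17)/2520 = 9730.42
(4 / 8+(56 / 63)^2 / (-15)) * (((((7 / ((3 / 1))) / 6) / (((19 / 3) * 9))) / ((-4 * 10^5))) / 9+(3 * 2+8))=56209204792391 / 8975448000000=6.26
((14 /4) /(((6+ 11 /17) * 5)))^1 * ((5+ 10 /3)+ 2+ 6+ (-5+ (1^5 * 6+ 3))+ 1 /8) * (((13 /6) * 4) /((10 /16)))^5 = 1421756248686592 /1287140625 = 1104585.02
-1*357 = -357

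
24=24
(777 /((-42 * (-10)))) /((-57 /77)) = -2849 /1140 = -2.50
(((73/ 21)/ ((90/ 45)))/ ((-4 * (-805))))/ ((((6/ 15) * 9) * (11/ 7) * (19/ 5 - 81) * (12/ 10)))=-1825/ 1771906752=-0.00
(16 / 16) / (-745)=-1 / 745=-0.00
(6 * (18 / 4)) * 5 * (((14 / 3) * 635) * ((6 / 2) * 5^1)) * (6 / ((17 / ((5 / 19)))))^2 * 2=103531.62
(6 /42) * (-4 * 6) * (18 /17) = -3.63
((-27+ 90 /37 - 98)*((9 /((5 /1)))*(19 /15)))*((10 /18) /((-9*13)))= 17233 /12987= 1.33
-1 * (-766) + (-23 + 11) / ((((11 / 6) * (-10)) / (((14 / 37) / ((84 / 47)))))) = 1559092 / 2035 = 766.14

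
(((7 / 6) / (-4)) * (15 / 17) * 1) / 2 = -35 / 272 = -0.13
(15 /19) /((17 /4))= 60 /323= 0.19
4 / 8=1 / 2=0.50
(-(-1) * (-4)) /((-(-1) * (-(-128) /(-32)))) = 1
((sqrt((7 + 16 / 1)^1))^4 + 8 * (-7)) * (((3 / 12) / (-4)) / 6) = -473 / 96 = -4.93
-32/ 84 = -8/ 21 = -0.38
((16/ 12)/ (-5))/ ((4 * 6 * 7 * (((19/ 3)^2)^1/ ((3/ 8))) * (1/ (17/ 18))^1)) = -17/ 1212960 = -0.00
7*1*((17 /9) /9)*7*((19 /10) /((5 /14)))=110789 /2025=54.71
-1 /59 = -0.02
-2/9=-0.22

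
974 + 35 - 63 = 946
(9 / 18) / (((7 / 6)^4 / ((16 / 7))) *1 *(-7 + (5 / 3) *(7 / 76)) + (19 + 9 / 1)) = 0.02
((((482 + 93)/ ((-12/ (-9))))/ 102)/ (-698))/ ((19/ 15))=-8625/ 1803632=-0.00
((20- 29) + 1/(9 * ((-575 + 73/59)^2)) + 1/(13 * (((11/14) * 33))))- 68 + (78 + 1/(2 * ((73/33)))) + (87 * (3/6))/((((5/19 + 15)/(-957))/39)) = -48451340327926661527/455501077471440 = -106369.32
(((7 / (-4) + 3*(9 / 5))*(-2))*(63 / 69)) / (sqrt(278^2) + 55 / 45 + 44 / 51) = -234549 / 9856190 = -0.02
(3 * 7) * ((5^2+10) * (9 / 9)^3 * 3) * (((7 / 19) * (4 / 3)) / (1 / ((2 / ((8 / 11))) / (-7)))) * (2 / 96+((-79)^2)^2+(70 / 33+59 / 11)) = -5038583449095 / 304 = -16574287661.50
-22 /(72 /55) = -605 /36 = -16.81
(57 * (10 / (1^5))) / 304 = 15 / 8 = 1.88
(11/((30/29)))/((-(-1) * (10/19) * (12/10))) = 6061/360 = 16.84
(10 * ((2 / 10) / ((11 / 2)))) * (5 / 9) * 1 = 20 / 99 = 0.20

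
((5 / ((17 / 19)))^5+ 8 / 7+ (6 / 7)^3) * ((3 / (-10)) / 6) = -2654931888681 / 9740219020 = -272.57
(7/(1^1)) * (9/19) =63/19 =3.32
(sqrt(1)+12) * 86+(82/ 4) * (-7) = 1949/ 2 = 974.50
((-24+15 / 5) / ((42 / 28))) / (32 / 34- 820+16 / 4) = 119 / 6928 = 0.02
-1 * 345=-345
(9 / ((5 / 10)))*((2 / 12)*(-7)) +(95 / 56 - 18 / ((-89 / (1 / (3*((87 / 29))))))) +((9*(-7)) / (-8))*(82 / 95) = -5910797 / 473480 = -12.48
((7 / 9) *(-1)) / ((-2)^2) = -7 / 36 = -0.19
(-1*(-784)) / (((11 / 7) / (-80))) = -439040 / 11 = -39912.73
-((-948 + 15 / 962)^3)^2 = -575251284066567679242797723261815761 / 792593364639928384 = -725783623394200078.10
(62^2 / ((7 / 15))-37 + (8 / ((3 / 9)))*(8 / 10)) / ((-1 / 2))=-575354 / 35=-16438.69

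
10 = 10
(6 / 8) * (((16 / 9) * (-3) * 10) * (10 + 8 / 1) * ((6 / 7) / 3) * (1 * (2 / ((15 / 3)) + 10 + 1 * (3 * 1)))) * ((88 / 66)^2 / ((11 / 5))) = -171520 / 77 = -2227.53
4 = 4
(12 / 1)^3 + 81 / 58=100305 / 58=1729.40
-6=-6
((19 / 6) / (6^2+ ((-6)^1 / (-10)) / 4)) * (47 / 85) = 1786 / 36873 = 0.05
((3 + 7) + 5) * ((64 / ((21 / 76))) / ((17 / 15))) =364800 / 119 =3065.55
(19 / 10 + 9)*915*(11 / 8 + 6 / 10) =1575813 / 80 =19697.66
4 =4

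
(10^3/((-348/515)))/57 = -25.96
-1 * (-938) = 938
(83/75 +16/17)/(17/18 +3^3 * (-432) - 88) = -2238/12842225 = -0.00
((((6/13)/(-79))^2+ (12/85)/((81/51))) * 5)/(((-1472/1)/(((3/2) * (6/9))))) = -0.00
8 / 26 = 4 / 13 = 0.31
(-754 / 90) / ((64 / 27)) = -3.53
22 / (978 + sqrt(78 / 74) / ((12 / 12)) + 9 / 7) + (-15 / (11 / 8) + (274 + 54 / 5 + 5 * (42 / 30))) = 4477133256456 / 15937771795 - 539 * sqrt(1443) / 869333007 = 280.91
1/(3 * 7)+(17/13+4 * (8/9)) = 4022/819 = 4.91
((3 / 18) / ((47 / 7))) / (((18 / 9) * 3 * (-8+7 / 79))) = -0.00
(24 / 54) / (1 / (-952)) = -3808 / 9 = -423.11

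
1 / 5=0.20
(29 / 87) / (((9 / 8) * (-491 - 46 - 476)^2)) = 8 / 27706563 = 0.00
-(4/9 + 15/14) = -191/126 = -1.52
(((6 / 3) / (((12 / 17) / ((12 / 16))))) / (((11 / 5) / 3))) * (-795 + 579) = -6885 / 11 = -625.91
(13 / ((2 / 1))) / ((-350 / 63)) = -117 / 100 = -1.17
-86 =-86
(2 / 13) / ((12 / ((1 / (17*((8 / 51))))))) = 1 / 208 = 0.00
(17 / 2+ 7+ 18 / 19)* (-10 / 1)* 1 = -3125 / 19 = -164.47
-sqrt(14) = -3.74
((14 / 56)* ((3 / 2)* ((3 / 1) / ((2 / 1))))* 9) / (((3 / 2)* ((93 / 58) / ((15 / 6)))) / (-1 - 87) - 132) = -43065 / 1122973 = -0.04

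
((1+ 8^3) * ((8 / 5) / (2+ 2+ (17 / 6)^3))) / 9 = 3.41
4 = 4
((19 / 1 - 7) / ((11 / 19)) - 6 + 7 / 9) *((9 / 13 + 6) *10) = 445150 / 429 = 1037.65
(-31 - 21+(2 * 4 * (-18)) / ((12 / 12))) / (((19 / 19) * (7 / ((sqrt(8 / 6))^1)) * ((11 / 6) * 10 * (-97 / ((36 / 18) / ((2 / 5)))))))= 56 * sqrt(3) / 1067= 0.09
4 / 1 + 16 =20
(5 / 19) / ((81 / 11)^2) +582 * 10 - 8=724518713 / 124659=5812.00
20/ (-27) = -20/ 27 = -0.74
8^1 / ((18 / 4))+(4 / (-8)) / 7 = 215 / 126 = 1.71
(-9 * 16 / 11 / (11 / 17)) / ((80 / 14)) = -2142 / 605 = -3.54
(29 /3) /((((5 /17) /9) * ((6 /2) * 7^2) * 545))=493 /133525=0.00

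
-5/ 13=-0.38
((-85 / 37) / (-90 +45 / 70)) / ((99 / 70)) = 0.02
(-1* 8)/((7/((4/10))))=-0.46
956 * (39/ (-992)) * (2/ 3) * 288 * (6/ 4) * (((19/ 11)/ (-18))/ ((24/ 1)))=59033/ 1364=43.28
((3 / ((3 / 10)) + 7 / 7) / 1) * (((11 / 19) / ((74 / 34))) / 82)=2057 / 57646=0.04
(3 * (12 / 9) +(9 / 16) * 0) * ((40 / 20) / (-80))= -1 / 10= -0.10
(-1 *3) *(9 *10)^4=-196830000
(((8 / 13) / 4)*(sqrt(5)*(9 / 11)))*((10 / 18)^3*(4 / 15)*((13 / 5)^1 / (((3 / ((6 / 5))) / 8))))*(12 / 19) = 512*sqrt(5) / 16929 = 0.07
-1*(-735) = 735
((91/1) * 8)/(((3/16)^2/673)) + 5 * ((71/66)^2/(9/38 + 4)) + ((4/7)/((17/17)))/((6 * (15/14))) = 13936186.34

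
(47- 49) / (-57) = 2 / 57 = 0.04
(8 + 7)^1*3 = 45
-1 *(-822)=822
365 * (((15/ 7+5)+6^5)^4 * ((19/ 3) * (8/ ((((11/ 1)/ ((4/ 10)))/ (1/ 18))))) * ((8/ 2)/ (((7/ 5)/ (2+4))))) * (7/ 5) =782111375467871301741568/ 237699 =3290343566728809552.17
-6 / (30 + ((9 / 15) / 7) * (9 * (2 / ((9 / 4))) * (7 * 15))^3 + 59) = -6 / 50803289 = -0.00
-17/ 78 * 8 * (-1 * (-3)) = -68/ 13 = -5.23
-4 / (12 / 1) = -1 / 3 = -0.33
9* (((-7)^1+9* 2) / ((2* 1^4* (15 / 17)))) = 561 / 10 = 56.10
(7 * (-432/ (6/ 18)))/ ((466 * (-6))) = 756/ 233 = 3.24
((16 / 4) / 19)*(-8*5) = -160 / 19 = -8.42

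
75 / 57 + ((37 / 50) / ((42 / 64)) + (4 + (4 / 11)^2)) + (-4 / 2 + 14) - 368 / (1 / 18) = -7972582067 / 1206975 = -6605.42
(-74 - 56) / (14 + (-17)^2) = -130 / 303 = -0.43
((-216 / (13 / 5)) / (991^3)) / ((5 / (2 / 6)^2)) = -24 / 12652149523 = -0.00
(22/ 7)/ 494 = 11/ 1729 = 0.01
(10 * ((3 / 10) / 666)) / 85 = 1 / 18870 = 0.00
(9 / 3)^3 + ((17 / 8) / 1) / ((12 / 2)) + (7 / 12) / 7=439 / 16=27.44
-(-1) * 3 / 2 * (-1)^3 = -3 / 2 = -1.50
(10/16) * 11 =6.88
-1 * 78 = -78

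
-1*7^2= -49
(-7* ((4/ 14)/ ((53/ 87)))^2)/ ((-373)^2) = -30276/ 2735693527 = -0.00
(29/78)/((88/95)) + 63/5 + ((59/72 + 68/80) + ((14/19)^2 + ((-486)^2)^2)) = 2073580084015594147/37168560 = 55788550431.21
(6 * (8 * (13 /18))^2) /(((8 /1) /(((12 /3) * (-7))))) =-18928 /27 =-701.04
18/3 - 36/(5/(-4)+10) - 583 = -20339/35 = -581.11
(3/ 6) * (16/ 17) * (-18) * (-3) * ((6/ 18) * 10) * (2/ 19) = 8.92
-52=-52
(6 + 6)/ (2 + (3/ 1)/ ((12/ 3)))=48/ 11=4.36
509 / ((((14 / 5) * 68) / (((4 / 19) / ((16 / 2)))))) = 2545 / 36176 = 0.07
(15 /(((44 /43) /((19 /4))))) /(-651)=-4085 /38192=-0.11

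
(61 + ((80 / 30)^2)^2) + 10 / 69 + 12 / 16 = 838073 / 7452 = 112.46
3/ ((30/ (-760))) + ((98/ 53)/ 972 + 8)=-1751495/ 25758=-68.00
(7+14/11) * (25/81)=2275/891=2.55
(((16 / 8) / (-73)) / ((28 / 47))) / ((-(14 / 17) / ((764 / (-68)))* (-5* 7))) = 8977 / 500780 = 0.02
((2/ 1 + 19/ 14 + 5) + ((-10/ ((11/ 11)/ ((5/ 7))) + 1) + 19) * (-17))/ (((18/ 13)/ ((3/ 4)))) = -12753/ 112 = -113.87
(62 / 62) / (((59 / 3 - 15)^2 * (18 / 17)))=17 / 392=0.04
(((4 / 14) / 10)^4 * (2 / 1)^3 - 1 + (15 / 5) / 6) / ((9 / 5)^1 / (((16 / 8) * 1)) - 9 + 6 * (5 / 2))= -500203 / 6902875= -0.07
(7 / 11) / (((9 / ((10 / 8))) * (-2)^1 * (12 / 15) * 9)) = -175 / 28512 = -0.01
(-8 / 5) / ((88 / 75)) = -15 / 11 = -1.36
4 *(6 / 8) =3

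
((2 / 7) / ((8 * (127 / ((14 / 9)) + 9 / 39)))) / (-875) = -13 / 26076750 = -0.00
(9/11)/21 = 0.04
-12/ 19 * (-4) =48/ 19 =2.53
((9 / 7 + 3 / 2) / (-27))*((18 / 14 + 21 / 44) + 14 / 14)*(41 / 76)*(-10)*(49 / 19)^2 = 111127835 / 10864656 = 10.23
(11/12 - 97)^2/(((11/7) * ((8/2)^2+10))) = 9305863/41184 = 225.96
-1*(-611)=611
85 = 85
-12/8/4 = -3/8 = -0.38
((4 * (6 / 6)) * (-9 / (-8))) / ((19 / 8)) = 36 / 19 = 1.89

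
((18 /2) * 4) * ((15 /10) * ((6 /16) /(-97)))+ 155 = 60059 /388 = 154.79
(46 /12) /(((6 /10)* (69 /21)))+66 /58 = 1609 /522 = 3.08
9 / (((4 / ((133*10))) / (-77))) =-460845 / 2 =-230422.50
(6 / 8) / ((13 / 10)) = 15 / 26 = 0.58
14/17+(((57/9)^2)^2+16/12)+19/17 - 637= 1342817/1377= 975.18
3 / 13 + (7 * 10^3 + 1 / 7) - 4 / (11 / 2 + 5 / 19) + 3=139556401 / 19929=7002.68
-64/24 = -8/3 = -2.67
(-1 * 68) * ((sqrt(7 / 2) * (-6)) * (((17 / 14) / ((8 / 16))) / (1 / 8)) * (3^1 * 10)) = 832320 * sqrt(14) / 7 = 444893.75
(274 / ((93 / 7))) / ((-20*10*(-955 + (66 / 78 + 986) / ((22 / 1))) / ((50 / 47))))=137137 / 1137775671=0.00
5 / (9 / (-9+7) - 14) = -10 / 37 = -0.27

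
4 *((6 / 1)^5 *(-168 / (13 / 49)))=-256048128 / 13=-19696009.85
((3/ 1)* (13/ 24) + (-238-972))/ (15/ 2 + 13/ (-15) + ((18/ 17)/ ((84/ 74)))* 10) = -17255595/ 227924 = -75.71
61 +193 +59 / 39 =9965 / 39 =255.51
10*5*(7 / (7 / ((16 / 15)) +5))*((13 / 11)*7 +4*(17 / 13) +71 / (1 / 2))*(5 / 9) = 3365600 / 1287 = 2615.07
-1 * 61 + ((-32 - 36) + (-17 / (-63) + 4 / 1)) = -7858 / 63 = -124.73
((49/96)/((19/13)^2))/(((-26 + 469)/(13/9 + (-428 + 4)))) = -31492643/138173472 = -0.23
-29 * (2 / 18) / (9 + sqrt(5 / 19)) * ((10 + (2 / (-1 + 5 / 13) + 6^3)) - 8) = -473309 / 6136 + 24911 * sqrt(95) / 55224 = -72.74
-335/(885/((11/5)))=-737/885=-0.83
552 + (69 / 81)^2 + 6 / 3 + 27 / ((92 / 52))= 9556964 / 16767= 569.99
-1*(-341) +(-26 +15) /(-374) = 11595 /34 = 341.03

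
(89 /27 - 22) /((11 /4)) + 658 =651.20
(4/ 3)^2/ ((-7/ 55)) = -880/ 63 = -13.97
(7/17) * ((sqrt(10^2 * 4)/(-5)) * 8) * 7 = -1568/17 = -92.24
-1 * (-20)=20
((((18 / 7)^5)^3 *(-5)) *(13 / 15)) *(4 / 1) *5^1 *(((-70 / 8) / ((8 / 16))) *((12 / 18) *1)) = 974514755713410662400 / 678223072849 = 1436864646.35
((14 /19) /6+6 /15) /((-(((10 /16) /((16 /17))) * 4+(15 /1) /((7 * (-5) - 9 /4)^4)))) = -2350072823968 /11940159635025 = -0.20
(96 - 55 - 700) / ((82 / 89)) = -58651 / 82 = -715.26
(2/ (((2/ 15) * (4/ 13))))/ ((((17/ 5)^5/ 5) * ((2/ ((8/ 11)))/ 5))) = 15234375/ 15618427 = 0.98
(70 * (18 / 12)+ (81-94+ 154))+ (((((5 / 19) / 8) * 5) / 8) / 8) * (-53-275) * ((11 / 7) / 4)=8364533 / 34048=245.67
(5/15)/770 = 1/2310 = 0.00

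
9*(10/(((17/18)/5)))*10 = 81000/17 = 4764.71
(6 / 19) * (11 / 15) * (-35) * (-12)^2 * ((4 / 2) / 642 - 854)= 2026391136 / 2033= 996749.21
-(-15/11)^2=-225/121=-1.86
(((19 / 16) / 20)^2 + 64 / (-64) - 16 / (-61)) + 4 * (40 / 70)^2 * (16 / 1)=6171600629 / 306073600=20.16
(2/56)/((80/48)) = 3/140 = 0.02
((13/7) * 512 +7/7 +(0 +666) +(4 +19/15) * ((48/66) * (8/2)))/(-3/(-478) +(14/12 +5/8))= 3606645752/3970505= 908.36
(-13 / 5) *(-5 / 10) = 13 / 10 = 1.30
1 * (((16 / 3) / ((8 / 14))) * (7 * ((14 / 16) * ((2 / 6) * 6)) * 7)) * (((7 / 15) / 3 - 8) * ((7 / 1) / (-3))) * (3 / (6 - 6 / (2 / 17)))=-5932871 / 6075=-976.60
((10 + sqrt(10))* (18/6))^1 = 3* sqrt(10) + 30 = 39.49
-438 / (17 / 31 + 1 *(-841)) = 0.52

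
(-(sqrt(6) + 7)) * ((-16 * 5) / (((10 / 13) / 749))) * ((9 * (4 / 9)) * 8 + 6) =2960048 * sqrt(6) + 20720336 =27970943.21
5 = 5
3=3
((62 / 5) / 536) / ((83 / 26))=403 / 55610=0.01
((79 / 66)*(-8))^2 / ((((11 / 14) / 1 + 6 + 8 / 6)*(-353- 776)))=-1397984 / 139751007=-0.01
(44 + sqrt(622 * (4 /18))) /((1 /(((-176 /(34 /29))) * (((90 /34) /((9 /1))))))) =-561440 /289 -25520 * sqrt(311) /867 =-2461.79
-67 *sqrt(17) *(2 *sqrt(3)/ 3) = -318.98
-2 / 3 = -0.67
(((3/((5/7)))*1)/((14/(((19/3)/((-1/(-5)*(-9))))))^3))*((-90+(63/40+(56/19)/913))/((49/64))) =110744148695/14382453393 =7.70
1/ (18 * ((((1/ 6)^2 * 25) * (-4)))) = -1/ 50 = -0.02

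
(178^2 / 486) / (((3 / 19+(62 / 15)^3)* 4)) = 0.23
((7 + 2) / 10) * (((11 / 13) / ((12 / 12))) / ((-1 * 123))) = -33 / 5330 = -0.01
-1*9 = -9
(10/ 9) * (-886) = -8860/ 9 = -984.44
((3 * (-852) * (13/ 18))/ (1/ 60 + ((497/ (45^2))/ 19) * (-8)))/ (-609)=-94699800/ 2707817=-34.97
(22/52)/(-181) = -11/4706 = -0.00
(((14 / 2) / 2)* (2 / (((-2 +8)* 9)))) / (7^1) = 1 / 54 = 0.02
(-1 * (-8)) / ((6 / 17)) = 68 / 3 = 22.67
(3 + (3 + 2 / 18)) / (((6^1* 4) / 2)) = 55 / 108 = 0.51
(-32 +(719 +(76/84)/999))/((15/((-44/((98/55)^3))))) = -2637684493400/7404475113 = -356.23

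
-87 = -87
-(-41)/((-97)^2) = 41/9409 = 0.00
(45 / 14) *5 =16.07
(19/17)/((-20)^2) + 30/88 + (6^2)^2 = 96966509/74800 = 1296.34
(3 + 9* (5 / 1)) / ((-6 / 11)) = -88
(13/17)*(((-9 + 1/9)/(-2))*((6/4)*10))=2600/51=50.98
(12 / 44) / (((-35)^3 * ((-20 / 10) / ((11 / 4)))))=3 / 343000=0.00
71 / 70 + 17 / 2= 333 / 35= 9.51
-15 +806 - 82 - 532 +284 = 461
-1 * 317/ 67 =-317/ 67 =-4.73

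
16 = 16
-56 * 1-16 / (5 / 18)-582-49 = -3723 / 5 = -744.60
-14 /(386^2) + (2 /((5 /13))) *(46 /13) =6853781 /372490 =18.40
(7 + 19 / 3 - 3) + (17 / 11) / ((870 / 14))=10.36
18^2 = 324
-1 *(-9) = 9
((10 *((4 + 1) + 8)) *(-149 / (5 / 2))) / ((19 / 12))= -4893.47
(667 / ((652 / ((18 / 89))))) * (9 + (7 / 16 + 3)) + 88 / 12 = 13796719 / 1392672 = 9.91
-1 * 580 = -580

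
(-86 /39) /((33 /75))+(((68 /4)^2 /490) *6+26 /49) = -99037 /105105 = -0.94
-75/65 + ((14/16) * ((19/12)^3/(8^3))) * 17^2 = 74216521/92012544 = 0.81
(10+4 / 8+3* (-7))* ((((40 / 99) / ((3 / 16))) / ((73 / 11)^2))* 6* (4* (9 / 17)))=-591360 / 90593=-6.53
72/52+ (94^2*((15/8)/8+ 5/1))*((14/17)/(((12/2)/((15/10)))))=67351157/7072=9523.64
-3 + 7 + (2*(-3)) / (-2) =7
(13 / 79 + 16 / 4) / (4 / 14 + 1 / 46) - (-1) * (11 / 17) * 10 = 2661256 / 132957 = 20.02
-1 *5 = -5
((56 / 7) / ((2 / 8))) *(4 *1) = 128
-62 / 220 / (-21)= 31 / 2310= 0.01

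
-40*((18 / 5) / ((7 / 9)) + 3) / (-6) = 356 / 7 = 50.86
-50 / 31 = -1.61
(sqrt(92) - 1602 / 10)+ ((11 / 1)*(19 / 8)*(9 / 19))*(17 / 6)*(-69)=-206361 / 80+ 2*sqrt(23)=-2569.92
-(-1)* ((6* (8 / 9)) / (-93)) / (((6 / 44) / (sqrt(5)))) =-352* sqrt(5) / 837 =-0.94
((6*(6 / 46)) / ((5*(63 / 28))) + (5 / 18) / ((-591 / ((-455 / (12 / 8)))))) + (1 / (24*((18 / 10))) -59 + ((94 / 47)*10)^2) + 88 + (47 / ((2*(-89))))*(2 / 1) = 560131311457 / 1306559160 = 428.71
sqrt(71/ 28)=sqrt(497)/ 14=1.59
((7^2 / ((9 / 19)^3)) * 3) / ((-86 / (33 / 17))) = -3697001 / 118422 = -31.22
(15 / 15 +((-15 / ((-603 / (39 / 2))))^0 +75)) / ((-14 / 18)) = -99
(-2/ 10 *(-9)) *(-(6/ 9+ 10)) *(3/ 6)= -48/ 5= -9.60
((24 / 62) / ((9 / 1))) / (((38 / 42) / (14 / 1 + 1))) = 420 / 589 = 0.71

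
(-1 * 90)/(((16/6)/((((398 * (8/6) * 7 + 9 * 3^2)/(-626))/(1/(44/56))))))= 160.79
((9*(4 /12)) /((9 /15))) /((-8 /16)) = -10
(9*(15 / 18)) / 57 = 5 / 38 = 0.13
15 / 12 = 5 / 4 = 1.25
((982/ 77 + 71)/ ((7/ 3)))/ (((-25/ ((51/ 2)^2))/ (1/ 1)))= -50321547/ 53900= -933.61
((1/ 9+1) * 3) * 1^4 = 10/ 3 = 3.33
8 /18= 4 /9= 0.44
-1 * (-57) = 57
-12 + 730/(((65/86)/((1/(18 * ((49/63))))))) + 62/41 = 218268/3731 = 58.50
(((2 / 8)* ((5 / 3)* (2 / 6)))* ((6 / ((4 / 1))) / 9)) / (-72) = -5 / 15552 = -0.00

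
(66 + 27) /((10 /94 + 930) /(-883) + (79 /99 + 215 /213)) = 27129079197 /219955969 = 123.34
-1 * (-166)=166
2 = 2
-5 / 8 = -0.62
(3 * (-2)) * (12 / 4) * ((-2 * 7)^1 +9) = 90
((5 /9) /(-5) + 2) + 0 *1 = 17 /9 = 1.89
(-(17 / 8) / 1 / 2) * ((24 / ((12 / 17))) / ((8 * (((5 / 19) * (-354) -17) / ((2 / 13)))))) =0.01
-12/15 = -4/5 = -0.80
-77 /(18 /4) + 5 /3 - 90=-949 /9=-105.44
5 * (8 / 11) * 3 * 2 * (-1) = -240 / 11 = -21.82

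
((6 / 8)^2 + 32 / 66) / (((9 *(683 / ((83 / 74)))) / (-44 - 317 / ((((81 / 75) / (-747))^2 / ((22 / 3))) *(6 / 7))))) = -438527408751901 / 1768565664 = -247956.53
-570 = -570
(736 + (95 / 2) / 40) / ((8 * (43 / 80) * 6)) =58975 / 2064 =28.57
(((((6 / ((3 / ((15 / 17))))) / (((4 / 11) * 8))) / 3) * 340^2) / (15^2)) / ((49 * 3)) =935 / 1323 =0.71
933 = 933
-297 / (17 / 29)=-506.65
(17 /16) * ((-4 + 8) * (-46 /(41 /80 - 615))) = 15640 /49159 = 0.32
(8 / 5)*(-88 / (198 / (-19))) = 608 / 45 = 13.51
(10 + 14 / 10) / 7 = 57 / 35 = 1.63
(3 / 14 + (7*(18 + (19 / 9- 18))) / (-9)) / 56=-1619 / 63504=-0.03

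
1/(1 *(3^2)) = 1/9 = 0.11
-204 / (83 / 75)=-15300 / 83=-184.34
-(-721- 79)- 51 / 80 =63949 / 80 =799.36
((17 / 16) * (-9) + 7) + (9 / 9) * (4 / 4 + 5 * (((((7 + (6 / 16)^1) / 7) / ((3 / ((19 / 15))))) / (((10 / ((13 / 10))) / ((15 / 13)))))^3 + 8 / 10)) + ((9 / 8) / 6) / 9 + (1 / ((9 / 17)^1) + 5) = 8865626294561 / 948326400000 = 9.35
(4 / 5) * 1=4 / 5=0.80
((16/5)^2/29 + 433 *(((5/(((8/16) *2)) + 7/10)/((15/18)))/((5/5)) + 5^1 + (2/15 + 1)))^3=1824223718030813834489/10289109375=177296561980.69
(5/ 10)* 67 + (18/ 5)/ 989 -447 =-4089479/ 9890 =-413.50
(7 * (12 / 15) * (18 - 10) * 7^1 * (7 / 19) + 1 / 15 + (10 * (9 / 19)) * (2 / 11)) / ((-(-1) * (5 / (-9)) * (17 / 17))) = -1095351 / 5225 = -209.64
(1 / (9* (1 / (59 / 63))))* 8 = 472 / 567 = 0.83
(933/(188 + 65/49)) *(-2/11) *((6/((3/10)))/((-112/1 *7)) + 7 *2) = -232317/18554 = -12.52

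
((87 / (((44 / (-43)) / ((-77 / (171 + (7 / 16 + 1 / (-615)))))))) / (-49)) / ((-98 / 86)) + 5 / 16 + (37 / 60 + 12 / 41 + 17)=107641614780241 / 5693587806480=18.91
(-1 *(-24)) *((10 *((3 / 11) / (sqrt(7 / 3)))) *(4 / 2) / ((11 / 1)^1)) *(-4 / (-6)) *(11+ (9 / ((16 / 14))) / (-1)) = 3000 *sqrt(21) / 847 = 16.23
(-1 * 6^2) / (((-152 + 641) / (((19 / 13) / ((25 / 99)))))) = -22572 / 52975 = -0.43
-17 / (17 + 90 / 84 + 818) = -238 / 11705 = -0.02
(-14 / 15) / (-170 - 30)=7 / 1500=0.00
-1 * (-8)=8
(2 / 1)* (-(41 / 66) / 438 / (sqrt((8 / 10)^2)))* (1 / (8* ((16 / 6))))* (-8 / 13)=205 / 2004288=0.00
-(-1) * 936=936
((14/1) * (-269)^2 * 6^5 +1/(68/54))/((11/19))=13606604562.83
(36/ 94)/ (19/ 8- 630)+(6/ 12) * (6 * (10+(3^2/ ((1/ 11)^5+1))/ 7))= 3002431850241/ 88681082756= 33.86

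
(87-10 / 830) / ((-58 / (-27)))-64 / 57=5401742 / 137199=39.37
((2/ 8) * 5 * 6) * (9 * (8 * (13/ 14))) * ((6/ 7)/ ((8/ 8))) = 21060/ 49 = 429.80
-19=-19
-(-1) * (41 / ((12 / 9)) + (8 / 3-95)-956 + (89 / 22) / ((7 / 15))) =-932237 / 924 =-1008.91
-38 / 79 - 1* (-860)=67902 / 79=859.52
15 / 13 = 1.15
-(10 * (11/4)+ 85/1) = -225/2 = -112.50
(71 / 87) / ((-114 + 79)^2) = 71 / 106575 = 0.00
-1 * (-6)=6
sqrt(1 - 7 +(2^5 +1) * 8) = 16.06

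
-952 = -952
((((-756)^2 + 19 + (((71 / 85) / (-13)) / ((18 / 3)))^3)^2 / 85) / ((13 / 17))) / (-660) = -27745798446198704736750836312413921 / 3643665181919205686100000000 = -7614804.62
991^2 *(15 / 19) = 14731215 / 19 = 775327.11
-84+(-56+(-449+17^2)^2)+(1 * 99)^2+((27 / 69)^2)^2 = 9867480062 / 279841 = 35261.02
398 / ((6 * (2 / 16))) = 1592 / 3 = 530.67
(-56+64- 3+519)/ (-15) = -524/ 15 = -34.93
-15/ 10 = -3/ 2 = -1.50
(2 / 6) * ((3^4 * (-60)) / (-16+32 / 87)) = 7047 / 68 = 103.63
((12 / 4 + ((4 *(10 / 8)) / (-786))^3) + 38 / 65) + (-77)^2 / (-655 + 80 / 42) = -36587089243351 / 6659834702040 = -5.49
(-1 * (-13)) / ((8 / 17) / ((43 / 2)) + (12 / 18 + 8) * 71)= 28509 / 1349474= 0.02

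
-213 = -213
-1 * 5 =-5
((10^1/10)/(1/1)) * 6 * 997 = 5982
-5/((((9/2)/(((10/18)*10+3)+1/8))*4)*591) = -3125/765936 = -0.00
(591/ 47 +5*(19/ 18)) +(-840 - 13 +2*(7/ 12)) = -352774/ 423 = -833.98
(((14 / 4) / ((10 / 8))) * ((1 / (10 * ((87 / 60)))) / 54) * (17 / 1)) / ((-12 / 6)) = -119 / 3915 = -0.03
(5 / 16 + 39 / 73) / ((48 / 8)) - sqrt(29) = 989 / 7008 - sqrt(29) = -5.24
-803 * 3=-2409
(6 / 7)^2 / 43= 0.02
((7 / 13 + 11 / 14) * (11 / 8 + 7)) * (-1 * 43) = -694321 / 1456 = -476.87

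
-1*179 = -179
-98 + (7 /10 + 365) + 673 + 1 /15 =28223 /30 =940.77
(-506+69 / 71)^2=255053.45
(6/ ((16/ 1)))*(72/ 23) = 27/ 23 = 1.17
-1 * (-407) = 407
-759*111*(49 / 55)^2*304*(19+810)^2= -3841907234303376 / 275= -13970571761103.19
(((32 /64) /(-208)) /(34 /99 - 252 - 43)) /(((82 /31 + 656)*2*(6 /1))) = 11 /10656998144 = 0.00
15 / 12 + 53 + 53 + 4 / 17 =7309 / 68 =107.49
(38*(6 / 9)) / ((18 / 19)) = 722 / 27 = 26.74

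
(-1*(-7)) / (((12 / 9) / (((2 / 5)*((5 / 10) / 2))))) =21 / 40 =0.52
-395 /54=-7.31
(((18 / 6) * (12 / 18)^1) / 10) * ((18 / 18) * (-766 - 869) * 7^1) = -2289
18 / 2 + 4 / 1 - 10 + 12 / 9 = 13 / 3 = 4.33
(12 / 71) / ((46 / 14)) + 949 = 1549801 / 1633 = 949.05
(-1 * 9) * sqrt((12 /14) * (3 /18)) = -9 * sqrt(7) /7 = -3.40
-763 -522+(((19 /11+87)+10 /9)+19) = -116440 /99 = -1176.16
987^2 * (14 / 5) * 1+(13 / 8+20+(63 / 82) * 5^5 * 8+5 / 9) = 40544283817 / 14760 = 2746902.70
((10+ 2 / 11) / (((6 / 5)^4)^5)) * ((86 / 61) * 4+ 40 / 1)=19359588623046875 / 1597189006043136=12.12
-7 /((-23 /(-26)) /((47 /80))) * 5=-4277 /184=-23.24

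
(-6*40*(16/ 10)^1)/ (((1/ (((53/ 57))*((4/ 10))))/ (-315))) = 854784/ 19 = 44988.63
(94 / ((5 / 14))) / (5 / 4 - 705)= -5264 / 14075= -0.37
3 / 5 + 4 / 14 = 31 / 35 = 0.89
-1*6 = -6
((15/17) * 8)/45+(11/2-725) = -719.34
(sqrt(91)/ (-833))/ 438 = -sqrt(91)/ 364854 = -0.00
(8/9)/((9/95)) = 760/81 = 9.38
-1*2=-2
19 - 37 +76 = 58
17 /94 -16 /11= -1317 /1034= -1.27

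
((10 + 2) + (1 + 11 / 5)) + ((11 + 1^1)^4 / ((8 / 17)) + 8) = 220436 / 5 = 44087.20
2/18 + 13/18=5/6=0.83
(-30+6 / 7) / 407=-204 / 2849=-0.07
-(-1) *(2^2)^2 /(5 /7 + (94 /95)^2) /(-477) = -1010800 /51028029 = -0.02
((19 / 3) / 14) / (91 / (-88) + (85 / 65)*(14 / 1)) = 10868 / 414981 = 0.03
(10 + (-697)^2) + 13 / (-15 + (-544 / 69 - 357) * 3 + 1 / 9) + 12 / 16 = 446322593561 / 918700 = 485819.74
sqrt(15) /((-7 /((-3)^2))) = -9 * sqrt(15) /7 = -4.98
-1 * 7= -7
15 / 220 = 3 / 44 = 0.07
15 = 15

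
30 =30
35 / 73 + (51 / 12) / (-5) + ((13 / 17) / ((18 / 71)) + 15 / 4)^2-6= 5388068129 / 136708560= 39.41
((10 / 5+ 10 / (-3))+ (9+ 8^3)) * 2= 3118 / 3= 1039.33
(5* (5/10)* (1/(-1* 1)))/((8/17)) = -5.31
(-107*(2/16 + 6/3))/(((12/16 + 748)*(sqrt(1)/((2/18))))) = -1819/53910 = -0.03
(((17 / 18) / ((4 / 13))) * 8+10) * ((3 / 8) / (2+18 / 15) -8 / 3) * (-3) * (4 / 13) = 304469 / 3744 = 81.32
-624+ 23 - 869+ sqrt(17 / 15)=-1470+ sqrt(255) / 15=-1468.94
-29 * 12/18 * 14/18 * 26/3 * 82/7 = -123656/81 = -1526.62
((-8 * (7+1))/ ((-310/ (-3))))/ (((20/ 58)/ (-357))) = 496944/ 775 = 641.22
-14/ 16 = -7/ 8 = -0.88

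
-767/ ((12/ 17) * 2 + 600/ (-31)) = 404209/ 9456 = 42.75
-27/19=-1.42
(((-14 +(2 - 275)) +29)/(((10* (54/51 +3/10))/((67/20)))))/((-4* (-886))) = -48977/2728880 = -0.02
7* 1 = 7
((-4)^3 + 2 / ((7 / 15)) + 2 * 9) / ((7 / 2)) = -584 / 49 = -11.92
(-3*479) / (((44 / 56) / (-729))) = 1333274.73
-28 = -28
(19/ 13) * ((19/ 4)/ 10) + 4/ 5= 777/ 520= 1.49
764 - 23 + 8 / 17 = 12605 / 17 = 741.47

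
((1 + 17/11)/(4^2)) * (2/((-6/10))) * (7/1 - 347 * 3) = 548.33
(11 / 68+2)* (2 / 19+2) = 1470 / 323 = 4.55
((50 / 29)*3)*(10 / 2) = 750 / 29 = 25.86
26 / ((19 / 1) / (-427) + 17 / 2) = 22204 / 7221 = 3.07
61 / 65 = 0.94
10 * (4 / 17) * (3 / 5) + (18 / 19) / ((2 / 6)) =1374 / 323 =4.25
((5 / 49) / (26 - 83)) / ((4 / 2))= -5 / 5586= -0.00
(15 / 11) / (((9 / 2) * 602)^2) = 5 / 26908497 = 0.00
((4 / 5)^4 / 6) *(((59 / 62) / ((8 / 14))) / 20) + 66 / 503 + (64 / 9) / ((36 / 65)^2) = 828368278558 / 35522803125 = 23.32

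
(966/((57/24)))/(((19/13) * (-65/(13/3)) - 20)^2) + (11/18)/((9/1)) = 273655409/914242950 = 0.30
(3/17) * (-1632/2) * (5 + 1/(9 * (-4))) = -716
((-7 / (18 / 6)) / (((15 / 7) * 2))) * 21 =-343 / 30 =-11.43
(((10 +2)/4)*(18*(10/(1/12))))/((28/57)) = 92340/7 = 13191.43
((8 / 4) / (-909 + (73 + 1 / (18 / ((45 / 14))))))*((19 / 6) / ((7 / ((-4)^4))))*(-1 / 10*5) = 9728 / 70209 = 0.14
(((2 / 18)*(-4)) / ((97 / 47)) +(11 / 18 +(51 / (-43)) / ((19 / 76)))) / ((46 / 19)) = -6202949 / 3453588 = -1.80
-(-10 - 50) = 60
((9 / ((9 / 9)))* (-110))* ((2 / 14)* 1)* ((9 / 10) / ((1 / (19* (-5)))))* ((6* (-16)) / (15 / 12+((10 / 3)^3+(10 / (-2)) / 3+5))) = -175519872 / 6293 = -27891.29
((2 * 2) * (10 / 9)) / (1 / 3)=40 / 3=13.33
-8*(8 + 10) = -144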